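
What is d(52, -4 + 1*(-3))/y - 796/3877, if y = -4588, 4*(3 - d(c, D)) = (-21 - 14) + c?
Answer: -14588807/71150704 ≈ -0.20504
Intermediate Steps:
d(c, D) = 47/4 - c/4 (d(c, D) = 3 - ((-21 - 14) + c)/4 = 3 - (-35 + c)/4 = 3 + (35/4 - c/4) = 47/4 - c/4)
d(52, -4 + 1*(-3))/y - 796/3877 = (47/4 - ¼*52)/(-4588) - 796/3877 = (47/4 - 13)*(-1/4588) - 796*1/3877 = -5/4*(-1/4588) - 796/3877 = 5/18352 - 796/3877 = -14588807/71150704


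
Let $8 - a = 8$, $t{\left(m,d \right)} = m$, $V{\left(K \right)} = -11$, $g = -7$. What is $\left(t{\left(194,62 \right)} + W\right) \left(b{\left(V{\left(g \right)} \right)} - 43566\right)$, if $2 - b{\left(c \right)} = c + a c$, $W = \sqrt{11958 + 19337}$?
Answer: $-8449282 - 43553 \sqrt{31295} \approx -1.6154 \cdot 10^{7}$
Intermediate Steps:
$a = 0$ ($a = 8 - 8 = 0$)
$W = \sqrt{31295} \approx 176.9$
$b{\left(c \right)} = 2 - c$ ($b{\left(c \right)} = 2 - \left(c + 0 c\right) = 2 - \left(c + 0\right) = 2 - c$)
$\left(t{\left(194,62 \right)} + W\right) \left(b{\left(V{\left(g \right)} \right)} - 43566\right) = \left(194 + \sqrt{31295}\right) \left(\left(2 - -11\right) - 43566\right) = \left(194 + \sqrt{31295}\right) \left(\left(2 + 11\right) - 43566\right) = \left(194 + \sqrt{31295}\right) \left(13 - 43566\right) = \left(194 + \sqrt{31295}\right) \left(-43553\right) = -8449282 - 43553 \sqrt{31295}$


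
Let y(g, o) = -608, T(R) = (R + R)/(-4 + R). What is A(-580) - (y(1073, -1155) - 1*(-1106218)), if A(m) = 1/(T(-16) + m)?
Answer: -3197424125/2892 ≈ -1.1056e+6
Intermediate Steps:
T(R) = 2*R/(-4 + R) (T(R) = (2*R)/(-4 + R) = 2*R/(-4 + R))
A(m) = 1/(8/5 + m) (A(m) = 1/(2*(-16)/(-4 - 16) + m) = 1/(2*(-16)/(-20) + m) = 1/(2*(-16)*(-1/20) + m) = 1/(8/5 + m))
A(-580) - (y(1073, -1155) - 1*(-1106218)) = 5/(8 + 5*(-580)) - (-608 - 1*(-1106218)) = 5/(8 - 2900) - (-608 + 1106218) = 5/(-2892) - 1*1105610 = 5*(-1/2892) - 1105610 = -5/2892 - 1105610 = -3197424125/2892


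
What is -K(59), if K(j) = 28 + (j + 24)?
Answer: -111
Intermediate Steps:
K(j) = 52 + j (K(j) = 28 + (24 + j) = 52 + j)
-K(59) = -(52 + 59) = -1*111 = -111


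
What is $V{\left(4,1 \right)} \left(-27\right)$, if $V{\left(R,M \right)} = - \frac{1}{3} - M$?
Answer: $36$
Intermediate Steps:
$V{\left(R,M \right)} = - \frac{1}{3} - M$ ($V{\left(R,M \right)} = \left(-1\right) \frac{1}{3} - M = - \frac{1}{3} - M$)
$V{\left(4,1 \right)} \left(-27\right) = \left(- \frac{1}{3} - 1\right) \left(-27\right) = \left(- \frac{4}{3}\right) \left(-27\right) = 36$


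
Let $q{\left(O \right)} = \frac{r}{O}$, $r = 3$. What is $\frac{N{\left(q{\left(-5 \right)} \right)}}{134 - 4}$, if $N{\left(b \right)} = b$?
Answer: $- \frac{3}{650} \approx -0.0046154$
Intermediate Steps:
$q{\left(O \right)} = \frac{3}{O}$
$\frac{N{\left(q{\left(-5 \right)} \right)}}{134 - 4} = \frac{3 \frac{1}{-5}}{134 - 4} = \frac{3 \left(- \frac{1}{5}\right)}{130} = \left(- \frac{3}{5}\right) \frac{1}{130} = - \frac{3}{650}$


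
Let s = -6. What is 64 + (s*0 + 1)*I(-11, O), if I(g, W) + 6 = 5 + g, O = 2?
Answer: 52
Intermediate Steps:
I(g, W) = -1 + g (I(g, W) = -6 + (5 + g) = -1 + g)
64 + (s*0 + 1)*I(-11, O) = 64 + (-6*0 + 1)*(-1 - 11) = 64 + (0 + 1)*(-12) = 64 + 1*(-12) = 64 - 12 = 52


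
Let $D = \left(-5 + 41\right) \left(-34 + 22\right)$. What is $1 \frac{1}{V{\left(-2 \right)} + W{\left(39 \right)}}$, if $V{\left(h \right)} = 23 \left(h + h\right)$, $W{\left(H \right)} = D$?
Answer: $- \frac{1}{524} \approx -0.0019084$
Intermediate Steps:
$D = -432$ ($D = 36 \left(-12\right) = -432$)
$W{\left(H \right)} = -432$
$V{\left(h \right)} = 46 h$ ($V{\left(h \right)} = 23 \cdot 2 h = 46 h$)
$1 \frac{1}{V{\left(-2 \right)} + W{\left(39 \right)}} = 1 \frac{1}{46 \left(-2\right) - 432} = 1 \frac{1}{-92 - 432} = 1 \frac{1}{-524} = 1 \left(- \frac{1}{524}\right) = - \frac{1}{524}$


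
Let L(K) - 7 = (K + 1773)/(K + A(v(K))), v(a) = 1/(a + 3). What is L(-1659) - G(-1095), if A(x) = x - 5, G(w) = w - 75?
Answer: 3243134761/2755585 ≈ 1176.9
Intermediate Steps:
v(a) = 1/(3 + a)
G(w) = -75 + w
A(x) = -5 + x
L(K) = 7 + (1773 + K)/(-5 + K + 1/(3 + K)) (L(K) = 7 + (K + 1773)/(K + (-5 + 1/(3 + K))) = 7 + (1773 + K)/(-5 + K + 1/(3 + K)))
L(-1659) - G(-1095) = (5221 + 8*(-1659)**2 + 1762*(-1659))/(-14 + (-1659)**2 - 2*(-1659)) - (-75 - 1095) = (5221 + 8*2752281 - 2923158)/(-14 + 2752281 + 3318) - 1*(-1170) = (5221 + 22018248 - 2923158)/2755585 + 1170 = (1/2755585)*19100311 + 1170 = 19100311/2755585 + 1170 = 3243134761/2755585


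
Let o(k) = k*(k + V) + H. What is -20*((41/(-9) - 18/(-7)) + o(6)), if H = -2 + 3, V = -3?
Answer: -21440/63 ≈ -340.32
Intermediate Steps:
H = 1
o(k) = 1 + k*(-3 + k) (o(k) = k*(k - 3) + 1 = k*(-3 + k) + 1 = 1 + k*(-3 + k))
-20*((41/(-9) - 18/(-7)) + o(6)) = -20*((41/(-9) - 18/(-7)) + (1 + 6² - 3*6)) = -20*((41*(-⅑) - 18*(-⅐)) + (1 + 36 - 18)) = -20*((-41/9 + 18/7) + 19) = -20*(-125/63 + 19) = -20*1072/63 = -21440/63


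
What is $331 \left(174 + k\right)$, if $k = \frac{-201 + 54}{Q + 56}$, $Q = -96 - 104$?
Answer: $\frac{2780731}{48} \approx 57932.0$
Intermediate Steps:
$Q = -200$ ($Q = -96 - 104 = -200$)
$k = \frac{49}{48}$ ($k = \frac{-201 + 54}{-200 + 56} = - \frac{147}{-144} = \left(-147\right) \left(- \frac{1}{144}\right) = \frac{49}{48} \approx 1.0208$)
$331 \left(174 + k\right) = 331 \left(174 + \frac{49}{48}\right) = 331 \cdot \frac{8401}{48} = \frac{2780731}{48}$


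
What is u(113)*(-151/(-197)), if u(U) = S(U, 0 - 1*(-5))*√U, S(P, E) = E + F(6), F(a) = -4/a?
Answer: 1963*√113/591 ≈ 35.308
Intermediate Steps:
S(P, E) = -⅔ + E (S(P, E) = E - 4/6 = E - 4*⅙ = E - ⅔ = -⅔ + E)
u(U) = 13*√U/3 (u(U) = (-⅔ + (0 - 1*(-5)))*√U = (-⅔ + (0 + 5))*√U = (-⅔ + 5)*√U = 13*√U/3)
u(113)*(-151/(-197)) = (13*√113/3)*(-151/(-197)) = (13*√113/3)*(-151*(-1/197)) = (13*√113/3)*(151/197) = 1963*√113/591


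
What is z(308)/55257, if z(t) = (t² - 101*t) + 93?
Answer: 21283/18419 ≈ 1.1555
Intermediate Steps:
z(t) = 93 + t² - 101*t
z(308)/55257 = (93 + 308² - 101*308)/55257 = (93 + 94864 - 31108)*(1/55257) = 63849*(1/55257) = 21283/18419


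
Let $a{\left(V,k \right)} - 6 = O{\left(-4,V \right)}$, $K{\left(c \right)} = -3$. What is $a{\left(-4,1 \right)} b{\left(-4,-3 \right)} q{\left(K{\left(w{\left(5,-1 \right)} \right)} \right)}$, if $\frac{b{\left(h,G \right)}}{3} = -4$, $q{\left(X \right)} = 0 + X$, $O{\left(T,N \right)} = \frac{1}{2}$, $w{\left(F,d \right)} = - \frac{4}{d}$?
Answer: $234$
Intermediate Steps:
$O{\left(T,N \right)} = \frac{1}{2}$
$q{\left(X \right)} = X$
$b{\left(h,G \right)} = -12$ ($b{\left(h,G \right)} = 3 \left(-4\right) = -12$)
$a{\left(V,k \right)} = \frac{13}{2}$ ($a{\left(V,k \right)} = 6 + \frac{1}{2} = \frac{13}{2}$)
$a{\left(-4,1 \right)} b{\left(-4,-3 \right)} q{\left(K{\left(w{\left(5,-1 \right)} \right)} \right)} = \frac{13}{2} \left(-12\right) \left(-3\right) = \left(-78\right) \left(-3\right) = 234$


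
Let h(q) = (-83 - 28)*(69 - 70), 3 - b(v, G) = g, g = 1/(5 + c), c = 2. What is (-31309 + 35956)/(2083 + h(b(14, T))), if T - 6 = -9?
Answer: 4647/2194 ≈ 2.1180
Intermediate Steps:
T = -3 (T = 6 - 9 = -3)
g = 1/7 (g = 1/(5 + 2) = 1/7 ≈ 0.14286)
b(v, G) = 20/7 (b(v, G) = 3 - 1*1/7 = 3 - 1/7 = 20/7)
h(q) = 111 (h(q) = -111*(-1) = 111)
(-31309 + 35956)/(2083 + h(b(14, T))) = (-31309 + 35956)/(2083 + 111) = 4647/2194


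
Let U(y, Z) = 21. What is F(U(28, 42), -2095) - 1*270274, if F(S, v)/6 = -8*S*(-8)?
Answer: -262210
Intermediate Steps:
F(S, v) = 384*S (F(S, v) = 6*(-8*S*(-8)) = 6*(64*S) = 384*S)
F(U(28, 42), -2095) - 1*270274 = 384*21 - 1*270274 = 8064 - 270274 = -262210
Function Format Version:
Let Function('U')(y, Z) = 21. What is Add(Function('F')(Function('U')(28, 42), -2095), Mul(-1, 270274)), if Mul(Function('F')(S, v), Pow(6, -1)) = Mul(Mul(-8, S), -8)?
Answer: -262210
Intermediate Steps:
Function('F')(S, v) = Mul(384, S) (Function('F')(S, v) = Mul(6, Mul(Mul(-8, S), -8)) = Mul(6, Mul(64, S)) = Mul(384, S))
Add(Function('F')(Function('U')(28, 42), -2095), Mul(-1, 270274)) = Add(Mul(384, 21), Mul(-1, 270274)) = Add(8064, -270274) = -262210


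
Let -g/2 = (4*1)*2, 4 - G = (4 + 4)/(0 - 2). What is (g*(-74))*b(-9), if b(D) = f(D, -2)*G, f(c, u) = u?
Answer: -18944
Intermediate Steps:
G = 8 (G = 4 - (4 + 4)/(0 - 2) = 4 - 8/(-2) = 4 - 8*(-1)/2 = 4 - 1*(-4) = 4 + 4 = 8)
g = -16 (g = -2*4*1*2 = -8*2 = -2*8 = -16)
b(D) = -16 (b(D) = -2*8 = -16)
(g*(-74))*b(-9) = -16*(-74)*(-16) = 1184*(-16) = -18944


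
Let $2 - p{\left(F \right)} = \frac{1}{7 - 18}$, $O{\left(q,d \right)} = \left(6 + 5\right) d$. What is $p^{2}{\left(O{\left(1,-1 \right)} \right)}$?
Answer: $\frac{529}{121} \approx 4.3719$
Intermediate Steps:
$O{\left(q,d \right)} = 11 d$
$p{\left(F \right)} = \frac{23}{11}$ ($p{\left(F \right)} = 2 - \frac{1}{7 - 18} = 2 - \frac{1}{-11} = 2 - - \frac{1}{11} = 2 + \frac{1}{11} = \frac{23}{11}$)
$p^{2}{\left(O{\left(1,-1 \right)} \right)} = \left(\frac{23}{11}\right)^{2} = \frac{529}{121}$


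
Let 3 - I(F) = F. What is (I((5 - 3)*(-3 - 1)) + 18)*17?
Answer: 493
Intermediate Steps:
I(F) = 3 - F
(I((5 - 3)*(-3 - 1)) + 18)*17 = ((3 - (5 - 3)*(-3 - 1)) + 18)*17 = ((3 - 2*(-4)) + 18)*17 = ((3 - 1*(-8)) + 18)*17 = ((3 + 8) + 18)*17 = (11 + 18)*17 = 29*17 = 493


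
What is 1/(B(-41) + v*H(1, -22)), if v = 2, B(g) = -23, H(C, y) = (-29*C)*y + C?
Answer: 1/1255 ≈ 0.00079681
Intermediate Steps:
H(C, y) = C - 29*C*y (H(C, y) = -29*C*y + C = C - 29*C*y)
1/(B(-41) + v*H(1, -22)) = 1/(-23 + 2*(1*(1 - 29*(-22)))) = 1/(-23 + 2*(1*(1 + 638))) = 1/(-23 + 2*(1*639)) = 1/(-23 + 2*639) = 1/(-23 + 1278) = 1/1255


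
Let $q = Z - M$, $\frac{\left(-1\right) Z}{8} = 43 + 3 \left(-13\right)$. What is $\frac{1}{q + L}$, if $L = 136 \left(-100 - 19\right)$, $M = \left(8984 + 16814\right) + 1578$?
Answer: $- \frac{1}{43592} \approx -2.294 \cdot 10^{-5}$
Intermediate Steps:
$M = 27376$ ($M = 25798 + 1578 = 27376$)
$L = -16184$ ($L = 136 \left(-119\right) = -16184$)
$Z = -32$ ($Z = - 8 \left(43 + 3 \left(-13\right)\right) = - 8 \left(43 - 39\right) = \left(-8\right) 4 = -32$)
$q = -27408$ ($q = -32 - 27376 = -27408$)
$\frac{1}{q + L} = \frac{1}{-27408 - 16184} = \frac{1}{-43592} = - \frac{1}{43592}$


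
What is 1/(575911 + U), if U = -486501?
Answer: 1/89410 ≈ 1.1184e-5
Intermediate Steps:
1/(575911 + U) = 1/(575911 - 486501) = 1/89410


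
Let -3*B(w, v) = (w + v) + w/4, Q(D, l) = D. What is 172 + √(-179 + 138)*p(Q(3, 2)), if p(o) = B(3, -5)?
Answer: 172 + 5*I*√41/12 ≈ 172.0 + 2.668*I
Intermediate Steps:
B(w, v) = -5*w/12 - v/3 (B(w, v) = -((w + v) + w/4)/3 = -((v + w) + w*(¼))/3 = -((v + w) + w/4)/3 = -(v + 5*w/4)/3 = -5*w/12 - v/3)
p(o) = 5/12 (p(o) = -5/12*3 - ⅓*(-5) = -5/4 + 5/3 = 5/12)
172 + √(-179 + 138)*p(Q(3, 2)) = 172 + √(-179 + 138)*(5/12) = 172 + √(-41)*(5/12) = 172 + (I*√41)*(5/12) = 172 + 5*I*√41/12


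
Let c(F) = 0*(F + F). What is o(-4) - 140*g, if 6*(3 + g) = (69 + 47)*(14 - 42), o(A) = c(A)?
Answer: 228620/3 ≈ 76207.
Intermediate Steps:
c(F) = 0 (c(F) = 0*(2*F) = 0)
o(A) = 0
g = -1633/3 (g = -3 + ((69 + 47)*(14 - 42))/6 = -3 + (116*(-28))/6 = -3 + (⅙)*(-3248) = -3 - 1624/3 = -1633/3 ≈ -544.33)
o(-4) - 140*g = 0 - 140*(-1633/3) = 0 + 228620/3 = 228620/3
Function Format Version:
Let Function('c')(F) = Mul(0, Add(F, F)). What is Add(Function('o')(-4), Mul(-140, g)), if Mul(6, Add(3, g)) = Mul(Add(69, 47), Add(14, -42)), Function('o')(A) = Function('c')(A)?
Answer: Rational(228620, 3) ≈ 76207.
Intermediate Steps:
Function('c')(F) = 0 (Function('c')(F) = Mul(0, Mul(2, F)) = 0)
Function('o')(A) = 0
g = Rational(-1633, 3) (g = Add(-3, Mul(Rational(1, 6), Mul(Add(69, 47), Add(14, -42)))) = Add(-3, Mul(Rational(1, 6), Mul(116, -28))) = Add(-3, Mul(Rational(1, 6), -3248)) = Add(-3, Rational(-1624, 3)) = Rational(-1633, 3) ≈ -544.33)
Add(Function('o')(-4), Mul(-140, g)) = Add(0, Mul(-140, Rational(-1633, 3))) = Add(0, Rational(228620, 3)) = Rational(228620, 3)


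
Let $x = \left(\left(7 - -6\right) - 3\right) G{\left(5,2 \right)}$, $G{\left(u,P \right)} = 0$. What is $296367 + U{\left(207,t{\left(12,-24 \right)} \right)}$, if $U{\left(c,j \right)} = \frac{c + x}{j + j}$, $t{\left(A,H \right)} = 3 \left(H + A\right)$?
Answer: $\frac{2370913}{8} \approx 2.9636 \cdot 10^{5}$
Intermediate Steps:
$x = 0$ ($x = \left(\left(7 - -6\right) - 3\right) 0 = \left(\left(7 + 6\right) - 3\right) 0 = \left(13 - 3\right) 0 = 10 \cdot 0 = 0$)
$t{\left(A,H \right)} = 3 A + 3 H$ ($t{\left(A,H \right)} = 3 \left(A + H\right) = 3 A + 3 H$)
$U{\left(c,j \right)} = \frac{c}{2 j}$ ($U{\left(c,j \right)} = \frac{c + 0}{j + j} = \frac{c}{2 j}$)
$296367 + U{\left(207,t{\left(12,-24 \right)} \right)} = 296367 + \frac{1}{2} \cdot 207 \frac{1}{3 \cdot 12 + 3 \left(-24\right)} = 296367 + \frac{1}{2} \cdot 207 \frac{1}{36 - 72} = 296367 + \frac{1}{2} \cdot 207 \frac{1}{-36} = 296367 + \frac{1}{2} \cdot 207 \left(- \frac{1}{36}\right) = 296367 - \frac{23}{8} = \frac{2370913}{8}$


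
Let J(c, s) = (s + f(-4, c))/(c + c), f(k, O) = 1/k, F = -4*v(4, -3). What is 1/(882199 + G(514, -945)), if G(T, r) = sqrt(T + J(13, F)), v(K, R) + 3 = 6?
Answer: 91748696/80940607809097 - 2*sqrt(1388582)/80940607809097 ≈ 1.1335e-6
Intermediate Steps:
v(K, R) = 3 (v(K, R) = -3 + 6 = 3)
F = -12 (F = -4*3 = -12)
J(c, s) = (-1/4 + s)/(2*c) (J(c, s) = (s + 1/(-4))/(c + c) = (s - 1/4)/((2*c)) = (-1/4 + s)*(1/(2*c)) = (-1/4 + s)/(2*c))
G(T, r) = sqrt(-49/104 + T) (G(T, r) = sqrt(T + (1/8)*(-1 + 4*(-12))/13) = sqrt(T + (1/8)*(1/13)*(-1 - 48)) = sqrt(T + (1/8)*(1/13)*(-49)) = sqrt(T - 49/104) = sqrt(-49/104 + T))
1/(882199 + G(514, -945)) = 1/(882199 + sqrt(-1274 + 2704*514)/52) = 1/(882199 + sqrt(-1274 + 1389856)/52) = 1/(882199 + sqrt(1388582)/52)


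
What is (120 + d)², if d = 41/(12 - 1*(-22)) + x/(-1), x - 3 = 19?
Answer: 11377129/1156 ≈ 9841.8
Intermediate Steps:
x = 22 (x = 3 + 19 = 22)
d = -707/34 (d = 41/(12 - 1*(-22)) + 22/(-1) = 41/(12 + 22) + 22*(-1) = 41/34 - 22 = -707/34 ≈ -20.794)
(120 + d)² = (120 - 707/34)² = (3373/34)² = 11377129/1156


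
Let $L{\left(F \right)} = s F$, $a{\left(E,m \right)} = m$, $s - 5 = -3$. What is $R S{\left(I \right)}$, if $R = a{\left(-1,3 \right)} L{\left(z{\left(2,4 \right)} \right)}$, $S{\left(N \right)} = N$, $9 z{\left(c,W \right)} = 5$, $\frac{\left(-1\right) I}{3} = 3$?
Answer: $-30$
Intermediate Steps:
$s = 2$ ($s = 5 - 3 = 2$)
$I = -9$ ($I = \left(-3\right) 3 = -9$)
$z{\left(c,W \right)} = \frac{5}{9}$ ($z{\left(c,W \right)} = \frac{1}{9} \cdot 5 = \frac{5}{9}$)
$L{\left(F \right)} = 2 F$
$R = \frac{10}{3}$ ($R = 3 \cdot 2 \cdot \frac{5}{9} = 3 \cdot \frac{10}{9} = \frac{10}{3} \approx 3.3333$)
$R S{\left(I \right)} = \frac{10}{3} \left(-9\right) = -30$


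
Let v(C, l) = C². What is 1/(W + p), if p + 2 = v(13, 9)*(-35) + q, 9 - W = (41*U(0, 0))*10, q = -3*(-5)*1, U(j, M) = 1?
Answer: -1/6303 ≈ -0.00015865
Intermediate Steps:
q = 15 (q = 15*1 = 15)
W = -401 (W = 9 - 41*1*10 = 9 - 41*10 = 9 - 1*410 = 9 - 410 = -401)
p = -5902 (p = -2 + (13²*(-35) + 15) = -2 + (169*(-35) + 15) = -2 + (-5915 + 15) = -2 - 5900 = -5902)
1/(W + p) = 1/(-401 - 5902) = 1/(-6303) = -1/6303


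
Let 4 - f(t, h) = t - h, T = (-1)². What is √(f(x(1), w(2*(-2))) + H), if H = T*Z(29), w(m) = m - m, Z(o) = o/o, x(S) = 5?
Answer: 0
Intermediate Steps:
Z(o) = 1
T = 1
w(m) = 0
f(t, h) = 4 + h - t (f(t, h) = 4 - (t - h) = 4 + (h - t) = 4 + h - t)
H = 1 (H = 1*1 = 1)
√(f(x(1), w(2*(-2))) + H) = √((4 + 0 - 1*5) + 1) = √((4 + 0 - 5) + 1) = √(-1 + 1) = √0 = 0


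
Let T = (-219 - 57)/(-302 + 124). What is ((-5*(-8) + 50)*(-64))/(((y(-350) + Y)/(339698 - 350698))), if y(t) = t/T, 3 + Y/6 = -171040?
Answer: -4371840000/70827377 ≈ -61.725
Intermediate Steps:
Y = -1026258 (Y = -18 + 6*(-171040) = -18 - 1026240 = -1026258)
T = 138/89 (T = -276/(-178) = -276*(-1/178) = 138/89 ≈ 1.5506)
y(t) = 89*t/138 (y(t) = t/(138/89) = t*(89/138) = 89*t/138)
((-5*(-8) + 50)*(-64))/(((y(-350) + Y)/(339698 - 350698))) = ((-5*(-8) + 50)*(-64))/((((89/138)*(-350) - 1026258)/(339698 - 350698))) = ((40 + 50)*(-64))/(((-15575/69 - 1026258)/(-11000))) = (90*(-64))/((-70827377/69*(-1/11000))) = -5760/70827377/759000 = -5760*759000/70827377 = -4371840000/70827377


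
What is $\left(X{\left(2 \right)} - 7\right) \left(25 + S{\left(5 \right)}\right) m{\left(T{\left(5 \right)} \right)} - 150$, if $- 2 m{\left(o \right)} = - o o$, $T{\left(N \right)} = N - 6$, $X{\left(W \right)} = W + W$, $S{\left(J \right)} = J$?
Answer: $-195$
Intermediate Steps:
$X{\left(W \right)} = 2 W$
$T{\left(N \right)} = -6 + N$ ($T{\left(N \right)} = N - 6 = -6 + N$)
$m{\left(o \right)} = \frac{o^{2}}{2}$ ($m{\left(o \right)} = - \frac{\left(-1\right) o o}{2} = - \frac{\left(-1\right) o^{2}}{2} = \frac{o^{2}}{2}$)
$\left(X{\left(2 \right)} - 7\right) \left(25 + S{\left(5 \right)}\right) m{\left(T{\left(5 \right)} \right)} - 150 = \left(2 \cdot 2 - 7\right) \left(25 + 5\right) \frac{\left(-6 + 5\right)^{2}}{2} - 150 = \left(4 - 7\right) 30 \frac{\left(-1\right)^{2}}{2} - 150 = \left(-3\right) 30 \cdot \frac{1}{2} \cdot 1 - 150 = \left(-90\right) \frac{1}{2} - 150 = -45 - 150 = -195$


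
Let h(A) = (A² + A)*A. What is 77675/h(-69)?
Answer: -77675/323748 ≈ -0.23992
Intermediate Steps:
h(A) = A*(A + A²) (h(A) = (A + A²)*A = A*(A + A²))
77675/h(-69) = 77675/(((-69)²*(1 - 69))) = 77675/((4761*(-68))) = 77675/(-323748) = 77675*(-1/323748) = -77675/323748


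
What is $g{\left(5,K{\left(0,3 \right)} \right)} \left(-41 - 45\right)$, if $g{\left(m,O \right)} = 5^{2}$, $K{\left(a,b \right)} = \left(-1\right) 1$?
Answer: $-2150$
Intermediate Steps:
$K{\left(a,b \right)} = -1$
$g{\left(m,O \right)} = 25$
$g{\left(5,K{\left(0,3 \right)} \right)} \left(-41 - 45\right) = 25 \left(-41 - 45\right) = 25 \left(-86\right) = -2150$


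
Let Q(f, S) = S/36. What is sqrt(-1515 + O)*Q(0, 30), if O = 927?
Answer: 35*I*sqrt(3)/3 ≈ 20.207*I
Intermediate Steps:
Q(f, S) = S/36 (Q(f, S) = S*(1/36) = S/36)
sqrt(-1515 + O)*Q(0, 30) = sqrt(-1515 + 927)*((1/36)*30) = sqrt(-588)*(5/6) = (14*I*sqrt(3))*(5/6) = 35*I*sqrt(3)/3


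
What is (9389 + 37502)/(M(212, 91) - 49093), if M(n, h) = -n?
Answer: -46891/49305 ≈ -0.95104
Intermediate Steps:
(9389 + 37502)/(M(212, 91) - 49093) = (9389 + 37502)/(-1*212 - 49093) = 46891/(-212 - 49093) = 46891/(-49305) = 46891*(-1/49305) = -46891/49305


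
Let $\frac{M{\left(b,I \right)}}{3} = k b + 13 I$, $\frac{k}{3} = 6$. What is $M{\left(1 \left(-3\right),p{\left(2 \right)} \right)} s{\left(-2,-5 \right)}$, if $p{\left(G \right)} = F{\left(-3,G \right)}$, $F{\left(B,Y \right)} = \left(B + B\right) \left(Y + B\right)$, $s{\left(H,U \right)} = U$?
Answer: $-360$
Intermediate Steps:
$k = 18$ ($k = 3 \cdot 6 = 18$)
$F{\left(B,Y \right)} = 2 B \left(B + Y\right)$
$p{\left(G \right)} = 18 - 6 G$ ($p{\left(G \right)} = 2 \left(-3\right) \left(-3 + G\right) = 18 - 6 G$)
$M{\left(b,I \right)} = 39 I + 54 b$ ($M{\left(b,I \right)} = 3 \left(18 b + 13 I\right) = 3 \left(13 I + 18 b\right) = 39 I + 54 b$)
$M{\left(1 \left(-3\right),p{\left(2 \right)} \right)} s{\left(-2,-5 \right)} = \left(39 \left(18 - 12\right) + 54 \cdot 1 \left(-3\right)\right) \left(-5\right) = \left(39 \left(18 - 12\right) + 54 \left(-3\right)\right) \left(-5\right) = \left(39 \cdot 6 - 162\right) \left(-5\right) = \left(234 - 162\right) \left(-5\right) = 72 \left(-5\right) = -360$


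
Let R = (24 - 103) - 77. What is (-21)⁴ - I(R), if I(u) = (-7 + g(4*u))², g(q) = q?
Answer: -203680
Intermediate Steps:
R = -156 (R = -79 - 77 = -156)
I(u) = (-7 + 4*u)²
(-21)⁴ - I(R) = (-21)⁴ - (-7 + 4*(-156))² = 194481 - (-7 - 624)² = 194481 - 1*(-631)² = 194481 - 1*398161 = 194481 - 398161 = -203680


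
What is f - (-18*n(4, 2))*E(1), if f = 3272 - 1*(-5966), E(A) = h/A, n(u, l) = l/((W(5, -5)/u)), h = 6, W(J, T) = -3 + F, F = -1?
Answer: 9022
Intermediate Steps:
W(J, T) = -4 (W(J, T) = -3 - 1 = -4)
n(u, l) = -l*u/4 (n(u, l) = l/((-4/u)) = l*(-u/4) = -l*u/4)
E(A) = 6/A
f = 9238 (f = 3272 + 5966 = 9238)
f - (-18*n(4, 2))*E(1) = 9238 - (-(-9)*2*4/2)*6/1 = 9238 - (-18*(-2))*6*1 = 9238 - 36*6 = 9238 - 1*216 = 9238 - 216 = 9022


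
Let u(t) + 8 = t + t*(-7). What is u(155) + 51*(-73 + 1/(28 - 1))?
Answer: -41932/9 ≈ -4659.1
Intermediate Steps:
u(t) = -8 - 6*t (u(t) = -8 + (t + t*(-7)) = -8 + (t - 7*t) = -8 - 6*t)
u(155) + 51*(-73 + 1/(28 - 1)) = (-8 - 6*155) + 51*(-73 + 1/(28 - 1)) = (-8 - 930) + 51*(-73 + 1/27) = -938 + 51*(-73 + 1/27) = -938 + 51*(-1970/27) = -938 - 33490/9 = -41932/9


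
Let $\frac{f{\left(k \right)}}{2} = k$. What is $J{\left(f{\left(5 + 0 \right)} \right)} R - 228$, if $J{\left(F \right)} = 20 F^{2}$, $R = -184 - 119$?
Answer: $-606228$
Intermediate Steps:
$f{\left(k \right)} = 2 k$
$R = -303$
$J{\left(f{\left(5 + 0 \right)} \right)} R - 228 = 20 \left(2 \left(5 + 0\right)\right)^{2} \left(-303\right) - 228 = 20 \left(2 \cdot 5\right)^{2} \left(-303\right) - 228 = 20 \cdot 10^{2} \left(-303\right) - 228 = 20 \cdot 100 \left(-303\right) - 228 = 2000 \left(-303\right) - 228 = -606000 - 228 = -606228$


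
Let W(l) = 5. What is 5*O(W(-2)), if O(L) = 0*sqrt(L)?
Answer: 0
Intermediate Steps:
O(L) = 0
5*O(W(-2)) = 5*0 = 0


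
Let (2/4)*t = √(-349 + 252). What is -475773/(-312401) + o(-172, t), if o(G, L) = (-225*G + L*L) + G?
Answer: 11915449913/312401 ≈ 38142.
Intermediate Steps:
t = 2*I*√97 (t = 2*√(-349 + 252) = 2*√(-97) = 2*(I*√97) = 2*I*√97 ≈ 19.698*I)
o(G, L) = L² - 224*G (o(G, L) = (-225*G + L²) + G = (L² - 225*G) + G = L² - 224*G)
-475773/(-312401) + o(-172, t) = -475773/(-312401) + ((2*I*√97)² - 224*(-172)) = -475773*(-1/312401) + (-388 + 38528) = 475773/312401 + 38140 = 11915449913/312401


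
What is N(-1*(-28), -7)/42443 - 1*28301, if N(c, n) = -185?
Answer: -1201179528/42443 ≈ -28301.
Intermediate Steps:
N(-1*(-28), -7)/42443 - 1*28301 = -185/42443 - 1*28301 = -185*1/42443 - 28301 = -185/42443 - 28301 = -1201179528/42443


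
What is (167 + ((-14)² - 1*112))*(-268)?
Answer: -67268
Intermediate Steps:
(167 + ((-14)² - 1*112))*(-268) = (167 + (196 - 112))*(-268) = (167 + 84)*(-268) = 251*(-268) = -67268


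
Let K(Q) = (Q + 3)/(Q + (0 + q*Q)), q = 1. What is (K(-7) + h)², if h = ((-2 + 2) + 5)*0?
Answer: 4/49 ≈ 0.081633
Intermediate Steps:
K(Q) = (3 + Q)/(2*Q) (K(Q) = (Q + 3)/(Q + (0 + 1*Q)) = (3 + Q)/(Q + (0 + Q)) = (3 + Q)/(Q + Q) = (3 + Q)/((2*Q)) = (3 + Q)*(1/(2*Q)) = (3 + Q)/(2*Q))
h = 0 (h = (0 + 5)*0 = 5*0 = 0)
(K(-7) + h)² = ((½)*(3 - 7)/(-7) + 0)² = ((½)*(-⅐)*(-4) + 0)² = (2/7 + 0)² = (2/7)² = 4/49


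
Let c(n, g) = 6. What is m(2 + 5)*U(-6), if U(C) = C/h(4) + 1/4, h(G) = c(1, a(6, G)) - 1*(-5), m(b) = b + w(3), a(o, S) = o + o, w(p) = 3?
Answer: -65/22 ≈ -2.9545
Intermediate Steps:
a(o, S) = 2*o
m(b) = 3 + b (m(b) = b + 3 = 3 + b)
h(G) = 11 (h(G) = 6 - 1*(-5) = 6 + 5 = 11)
U(C) = ¼ + C/11 (U(C) = C/11 + 1/4 = C*(1/11) + 1*(¼) = C/11 + ¼ = ¼ + C/11)
m(2 + 5)*U(-6) = (3 + (2 + 5))*(¼ + (1/11)*(-6)) = (3 + 7)*(¼ - 6/11) = 10*(-13/44) = -65/22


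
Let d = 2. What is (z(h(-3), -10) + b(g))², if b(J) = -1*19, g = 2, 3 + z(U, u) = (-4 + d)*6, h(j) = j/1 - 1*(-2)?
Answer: 1156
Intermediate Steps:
h(j) = 2 + j (h(j) = j*1 + 2 = j + 2 = 2 + j)
z(U, u) = -15 (z(U, u) = -3 + (-4 + 2)*6 = -3 - 2*6 = -3 - 12 = -15)
b(J) = -19
(z(h(-3), -10) + b(g))² = (-15 - 19)² = (-34)² = 1156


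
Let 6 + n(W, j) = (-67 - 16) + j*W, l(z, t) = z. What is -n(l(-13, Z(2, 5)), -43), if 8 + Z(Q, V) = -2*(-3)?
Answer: -470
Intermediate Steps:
Z(Q, V) = -2 (Z(Q, V) = -8 - 2*(-3) = -8 + 6 = -2)
n(W, j) = -89 + W*j (n(W, j) = -6 + ((-67 - 16) + j*W) = -6 + (-83 + W*j) = -89 + W*j)
-n(l(-13, Z(2, 5)), -43) = -(-89 - 13*(-43)) = -(-89 + 559) = -1*470 = -470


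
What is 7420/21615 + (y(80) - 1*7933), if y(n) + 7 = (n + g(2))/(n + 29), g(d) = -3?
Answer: -3740888953/471207 ≈ -7939.0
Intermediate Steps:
y(n) = -7 + (-3 + n)/(29 + n) (y(n) = -7 + (n - 3)/(n + 29) = -7 + (-3 + n)/(29 + n))
7420/21615 + (y(80) - 1*7933) = 7420/21615 + (2*(-103 - 3*80)/(29 + 80) - 1*7933) = 7420*(1/21615) + (2*(-103 - 240)/109 - 7933) = 1484/4323 + (2*(1/109)*(-343) - 7933) = 1484/4323 + (-686/109 - 7933) = 1484/4323 - 865383/109 = -3740888953/471207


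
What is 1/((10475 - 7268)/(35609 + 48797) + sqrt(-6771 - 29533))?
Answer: 270690042/258643241722993 - 28497491344*I*sqrt(2269)/258643241722993 ≈ 1.0466e-6 - 0.0052484*I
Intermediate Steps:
1/((10475 - 7268)/(35609 + 48797) + sqrt(-6771 - 29533)) = 1/(3207/84406 + sqrt(-36304)) = 1/(3207*(1/84406) + 4*I*sqrt(2269)) = 1/(3207/84406 + 4*I*sqrt(2269))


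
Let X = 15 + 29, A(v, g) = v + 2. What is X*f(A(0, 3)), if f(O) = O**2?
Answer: 176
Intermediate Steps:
A(v, g) = 2 + v
X = 44
X*f(A(0, 3)) = 44*(2 + 0)**2 = 44*2**2 = 44*4 = 176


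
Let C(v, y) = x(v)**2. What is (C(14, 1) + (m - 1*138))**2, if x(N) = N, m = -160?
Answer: 10404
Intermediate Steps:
C(v, y) = v**2
(C(14, 1) + (m - 1*138))**2 = (14**2 + (-160 - 1*138))**2 = (196 + (-160 - 138))**2 = (196 - 298)**2 = (-102)**2 = 10404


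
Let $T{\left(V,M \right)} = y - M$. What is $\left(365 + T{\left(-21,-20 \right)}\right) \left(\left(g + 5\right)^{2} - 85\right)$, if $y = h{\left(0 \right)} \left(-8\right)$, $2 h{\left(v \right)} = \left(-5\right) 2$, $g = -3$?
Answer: $-34425$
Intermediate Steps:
$h{\left(v \right)} = -5$ ($h{\left(v \right)} = \frac{\left(-5\right) 2}{2} = \frac{1}{2} \left(-10\right) = -5$)
$y = 40$ ($y = \left(-5\right) \left(-8\right) = 40$)
$T{\left(V,M \right)} = 40 - M$
$\left(365 + T{\left(-21,-20 \right)}\right) \left(\left(g + 5\right)^{2} - 85\right) = \left(365 + \left(40 - -20\right)\right) \left(\left(-3 + 5\right)^{2} - 85\right) = \left(365 + \left(40 + 20\right)\right) \left(2^{2} - 85\right) = \left(365 + 60\right) \left(4 - 85\right) = 425 \left(-81\right) = -34425$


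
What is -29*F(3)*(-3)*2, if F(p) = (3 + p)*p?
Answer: 3132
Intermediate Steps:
F(p) = p*(3 + p)
-29*F(3)*(-3)*2 = -29*(3*(3 + 3))*(-3)*2 = -29*(3*6)*(-3)*2 = -29*18*(-3)*2 = -(-1566)*2 = -29*(-108) = 3132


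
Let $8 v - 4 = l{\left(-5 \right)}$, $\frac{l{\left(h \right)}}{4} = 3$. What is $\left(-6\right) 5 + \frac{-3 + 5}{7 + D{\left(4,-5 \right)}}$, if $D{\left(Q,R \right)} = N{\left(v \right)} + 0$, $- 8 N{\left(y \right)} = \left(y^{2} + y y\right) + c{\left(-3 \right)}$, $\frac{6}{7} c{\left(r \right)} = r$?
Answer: $- \frac{3058}{103} \approx -29.689$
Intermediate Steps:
$l{\left(h \right)} = 12$ ($l{\left(h \right)} = 4 \cdot 3 = 12$)
$c{\left(r \right)} = \frac{7 r}{6}$
$v = 2$ ($v = \frac{1}{2} + \frac{1}{8} \cdot 12 = \frac{1}{2} + \frac{3}{2} = 2$)
$N{\left(y \right)} = \frac{7}{16} - \frac{y^{2}}{4}$ ($N{\left(y \right)} = - \frac{\left(y^{2} + y y\right) + \frac{7}{6} \left(-3\right)}{8} = - \frac{\left(y^{2} + y^{2}\right) - \frac{7}{2}}{8} = - \frac{2 y^{2} - \frac{7}{2}}{8} = - \frac{- \frac{7}{2} + 2 y^{2}}{8} = \frac{7}{16} - \frac{y^{2}}{4}$)
$D{\left(Q,R \right)} = - \frac{9}{16}$ ($D{\left(Q,R \right)} = \left(\frac{7}{16} - \frac{2^{2}}{4}\right) + 0 = \left(\frac{7}{16} - 1\right) + 0 = - \frac{9}{16} + 0 = - \frac{9}{16}$)
$\left(-6\right) 5 + \frac{-3 + 5}{7 + D{\left(4,-5 \right)}} = \left(-6\right) 5 + \frac{-3 + 5}{7 - \frac{9}{16}} = -30 + \frac{2}{\frac{103}{16}} = -30 + 2 \cdot \frac{16}{103} = -30 + \frac{32}{103} = - \frac{3058}{103}$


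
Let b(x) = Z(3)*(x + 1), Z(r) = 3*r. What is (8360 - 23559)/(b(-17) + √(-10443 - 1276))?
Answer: 2188656/32455 + 15199*I*√11719/32455 ≈ 67.437 + 50.697*I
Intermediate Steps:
b(x) = 9 + 9*x (b(x) = (3*3)*(x + 1) = 9*(1 + x) = 9 + 9*x)
(8360 - 23559)/(b(-17) + √(-10443 - 1276)) = (8360 - 23559)/((9 + 9*(-17)) + √(-10443 - 1276)) = -15199/((9 - 153) + √(-11719)) = -15199/(-144 + I*√11719)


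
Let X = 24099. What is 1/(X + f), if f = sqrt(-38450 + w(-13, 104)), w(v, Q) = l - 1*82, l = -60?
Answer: 8033/193600131 - 8*I*sqrt(67)/193600131 ≈ 4.1493e-5 - 3.3824e-7*I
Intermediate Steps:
w(v, Q) = -142 (w(v, Q) = -60 - 1*82 = -60 - 82 = -142)
f = 24*I*sqrt(67) (f = sqrt(-38450 - 142) = sqrt(-38592) = 24*I*sqrt(67) ≈ 196.45*I)
1/(X + f) = 1/(24099 + 24*I*sqrt(67))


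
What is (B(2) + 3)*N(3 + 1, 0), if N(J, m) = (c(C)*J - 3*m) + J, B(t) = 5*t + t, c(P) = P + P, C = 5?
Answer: 660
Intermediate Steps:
c(P) = 2*P
B(t) = 6*t
N(J, m) = -3*m + 11*J (N(J, m) = ((2*5)*J - 3*m) + J = (10*J - 3*m) + J = (-3*m + 10*J) + J = -3*m + 11*J)
(B(2) + 3)*N(3 + 1, 0) = (6*2 + 3)*(-3*0 + 11*(3 + 1)) = (12 + 3)*(0 + 11*4) = 15*(0 + 44) = 15*44 = 660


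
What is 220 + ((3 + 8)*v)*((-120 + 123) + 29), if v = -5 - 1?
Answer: -1892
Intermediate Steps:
v = -6
220 + ((3 + 8)*v)*((-120 + 123) + 29) = 220 + ((3 + 8)*(-6))*((-120 + 123) + 29) = 220 + (11*(-6))*(3 + 29) = 220 - 66*32 = 220 - 2112 = -1892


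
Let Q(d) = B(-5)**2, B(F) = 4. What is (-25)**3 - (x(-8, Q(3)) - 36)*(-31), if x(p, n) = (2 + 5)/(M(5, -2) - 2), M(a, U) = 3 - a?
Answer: -67181/4 ≈ -16795.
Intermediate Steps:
Q(d) = 16 (Q(d) = 4**2 = 16)
x(p, n) = -7/4 (x(p, n) = (2 + 5)/((3 - 1*5) - 2) = 7/((3 - 5) - 2) = 7/(-2 - 2) = 7/(-4) = 7*(-1/4) = -7/4)
(-25)**3 - (x(-8, Q(3)) - 36)*(-31) = (-25)**3 - (-7/4 - 36)*(-31) = -15625 - (-151)*(-31)/4 = -15625 - 1*4681/4 = -15625 - 4681/4 = -67181/4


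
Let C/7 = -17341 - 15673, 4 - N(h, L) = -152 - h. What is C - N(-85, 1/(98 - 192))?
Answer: -231169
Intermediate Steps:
N(h, L) = 156 + h (N(h, L) = 4 - (-152 - h) = 4 + (152 + h) = 156 + h)
C = -231098 (C = 7*(-17341 - 15673) = 7*(-33014) = -231098)
C - N(-85, 1/(98 - 192)) = -231098 - (156 - 85) = -231098 - 1*71 = -231098 - 71 = -231169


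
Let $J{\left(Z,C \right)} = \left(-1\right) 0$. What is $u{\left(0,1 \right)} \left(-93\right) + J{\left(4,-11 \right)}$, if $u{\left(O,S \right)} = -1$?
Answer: $93$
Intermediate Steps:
$J{\left(Z,C \right)} = 0$
$u{\left(0,1 \right)} \left(-93\right) + J{\left(4,-11 \right)} = \left(-1\right) \left(-93\right) + 0 = 93 + 0 = 93$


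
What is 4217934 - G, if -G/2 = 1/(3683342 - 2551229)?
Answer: 4775177914544/1132113 ≈ 4.2179e+6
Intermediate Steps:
G = -2/1132113 (G = -2/(3683342 - 2551229) = -2/1132113 ≈ -1.7666e-6)
4217934 - G = 4217934 - 1*(-2/1132113) = 4217934 + 2/1132113 = 4775177914544/1132113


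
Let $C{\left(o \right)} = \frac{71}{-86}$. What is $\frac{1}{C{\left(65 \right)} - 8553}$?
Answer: $- \frac{86}{735629} \approx -0.00011691$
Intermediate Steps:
$C{\left(o \right)} = - \frac{71}{86}$ ($C{\left(o \right)} = 71 \left(- \frac{1}{86}\right) = - \frac{71}{86}$)
$\frac{1}{C{\left(65 \right)} - 8553} = \frac{1}{- \frac{71}{86} - 8553} = \frac{1}{- \frac{735629}{86}} = - \frac{86}{735629}$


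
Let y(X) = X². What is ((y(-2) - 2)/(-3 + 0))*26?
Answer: -52/3 ≈ -17.333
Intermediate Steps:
((y(-2) - 2)/(-3 + 0))*26 = (((-2)² - 2)/(-3 + 0))*26 = ((4 - 2)/(-3))*26 = (2*(-⅓))*26 = -⅔*26 = -52/3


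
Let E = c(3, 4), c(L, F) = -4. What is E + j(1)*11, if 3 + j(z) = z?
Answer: -26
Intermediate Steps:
j(z) = -3 + z
E = -4
E + j(1)*11 = -4 + (-3 + 1)*11 = -4 - 2*11 = -4 - 22 = -26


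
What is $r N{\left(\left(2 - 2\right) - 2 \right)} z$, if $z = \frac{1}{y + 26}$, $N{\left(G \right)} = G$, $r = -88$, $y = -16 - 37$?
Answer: $- \frac{176}{27} \approx -6.5185$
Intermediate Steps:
$y = -53$ ($y = -16 - 37 = -53$)
$z = - \frac{1}{27}$ ($z = \frac{1}{-53 + 26} = \frac{1}{-27} = - \frac{1}{27} \approx -0.037037$)
$r N{\left(\left(2 - 2\right) - 2 \right)} z = - 88 \left(\left(2 - 2\right) - 2\right) \left(- \frac{1}{27}\right) = - 88 \left(0 - 2\right) \left(- \frac{1}{27}\right) = \left(-88\right) \left(-2\right) \left(- \frac{1}{27}\right) = 176 \left(- \frac{1}{27}\right) = - \frac{176}{27}$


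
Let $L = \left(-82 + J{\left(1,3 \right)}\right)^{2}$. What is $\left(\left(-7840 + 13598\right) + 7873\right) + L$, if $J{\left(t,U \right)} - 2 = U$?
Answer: $19560$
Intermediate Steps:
$J{\left(t,U \right)} = 2 + U$
$L = 5929$ ($L = \left(-82 + \left(2 + 3\right)\right)^{2} = \left(-82 + 5\right)^{2} = \left(-77\right)^{2} = 5929$)
$\left(\left(-7840 + 13598\right) + 7873\right) + L = \left(\left(-7840 + 13598\right) + 7873\right) + 5929 = \left(5758 + 7873\right) + 5929 = 13631 + 5929 = 19560$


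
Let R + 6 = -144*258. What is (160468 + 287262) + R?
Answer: 410572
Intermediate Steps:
R = -37158 (R = -6 - 144*258 = -6 - 37152 = -37158)
(160468 + 287262) + R = (160468 + 287262) - 37158 = 447730 - 37158 = 410572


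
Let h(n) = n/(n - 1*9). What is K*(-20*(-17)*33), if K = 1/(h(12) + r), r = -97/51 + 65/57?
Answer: 1812030/523 ≈ 3464.7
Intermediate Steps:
h(n) = n/(-9 + n) (h(n) = n/(n - 9) = n/(-9 + n))
r = -246/323 (r = -97*1/51 + 65*(1/57) = -97/51 + 65/57 = -246/323 ≈ -0.76161)
K = 323/1046 (K = 1/(12/(-9 + 12) - 246/323) = 1/(12/3 - 246/323) = 1/(12*(⅓) - 246/323) = 1/(4 - 246/323) = 1/(1046/323) = 323/1046 ≈ 0.30880)
K*(-20*(-17)*33) = 323*(-20*(-17)*33)/1046 = 323*(340*33)/1046 = (323/1046)*11220 = 1812030/523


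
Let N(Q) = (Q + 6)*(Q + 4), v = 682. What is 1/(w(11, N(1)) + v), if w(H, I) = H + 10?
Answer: 1/703 ≈ 0.0014225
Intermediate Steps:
N(Q) = (4 + Q)*(6 + Q) (N(Q) = (6 + Q)*(4 + Q) = (4 + Q)*(6 + Q))
w(H, I) = 10 + H
1/(w(11, N(1)) + v) = 1/((10 + 11) + 682) = 1/(21 + 682) = 1/703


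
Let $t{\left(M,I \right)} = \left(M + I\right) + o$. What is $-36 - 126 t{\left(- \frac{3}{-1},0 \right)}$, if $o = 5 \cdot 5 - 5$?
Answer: $-2934$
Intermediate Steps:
$o = 20$ ($o = 25 - 5 = 20$)
$t{\left(M,I \right)} = 20 + I + M$ ($t{\left(M,I \right)} = \left(M + I\right) + 20 = \left(I + M\right) + 20 = 20 + I + M$)
$-36 - 126 t{\left(- \frac{3}{-1},0 \right)} = -36 - 126 \left(20 + 0 - \frac{3}{-1}\right) = -36 - 126 \left(20 + 0 - -3\right) = -36 - 126 \left(20 + 0 + 3\right) = -36 - 2898 = -2934$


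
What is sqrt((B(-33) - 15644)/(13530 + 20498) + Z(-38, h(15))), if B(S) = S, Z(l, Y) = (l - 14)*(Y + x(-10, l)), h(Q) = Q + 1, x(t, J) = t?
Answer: I*sqrt(90449937391)/17014 ≈ 17.677*I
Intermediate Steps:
h(Q) = 1 + Q
Z(l, Y) = (-14 + l)*(-10 + Y) (Z(l, Y) = (l - 14)*(Y - 10) = (-14 + l)*(-10 + Y))
sqrt((B(-33) - 15644)/(13530 + 20498) + Z(-38, h(15))) = sqrt((-33 - 15644)/(13530 + 20498) + (140 - 14*(1 + 15) - 10*(-38) + (1 + 15)*(-38))) = sqrt(-15677/34028 + (140 - 14*16 + 380 + 16*(-38))) = sqrt(-15677*1/34028 + (140 - 224 + 380 - 608)) = sqrt(-15677/34028 - 312) = sqrt(-10632413/34028) = I*sqrt(90449937391)/17014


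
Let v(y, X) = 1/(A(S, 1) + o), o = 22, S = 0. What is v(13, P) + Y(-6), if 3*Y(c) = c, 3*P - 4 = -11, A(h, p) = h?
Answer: -43/22 ≈ -1.9545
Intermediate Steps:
P = -7/3 (P = 4/3 + (1/3)*(-11) = 4/3 - 11/3 = -7/3 ≈ -2.3333)
v(y, X) = 1/22 (v(y, X) = 1/(0 + 22) = 1/22)
Y(c) = c/3
v(13, P) + Y(-6) = 1/22 + (1/3)*(-6) = 1/22 - 2 = -43/22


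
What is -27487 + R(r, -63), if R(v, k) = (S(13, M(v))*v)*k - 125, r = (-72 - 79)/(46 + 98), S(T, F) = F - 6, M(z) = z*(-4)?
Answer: -15973217/576 ≈ -27731.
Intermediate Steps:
M(z) = -4*z
S(T, F) = -6 + F
r = -151/144 ≈ -1.0486
R(v, k) = -125 + k*v*(-6 - 4*v) (R(v, k) = ((-6 - 4*v)*v)*k - 125 = (v*(-6 - 4*v))*k - 125 = k*v*(-6 - 4*v) - 125 = -125 + k*v*(-6 - 4*v))
-27487 + R(r, -63) = -27487 + (-125 - 2*(-63)*(-151/144)*(3 + 2*(-151/144))) = -27487 + (-125 - 2*(-63)*(-151/144)*(3 - 151/72)) = -27487 + (-125 - 2*(-63)*(-151/144)*65/72) = -27487 + (-125 - 68705/576) = -27487 - 140705/576 = -15973217/576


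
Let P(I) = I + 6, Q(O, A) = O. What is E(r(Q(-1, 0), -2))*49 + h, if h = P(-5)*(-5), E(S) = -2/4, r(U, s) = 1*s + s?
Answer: -59/2 ≈ -29.500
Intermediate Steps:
r(U, s) = 2*s (r(U, s) = s + s = 2*s)
P(I) = 6 + I
E(S) = -½ (E(S) = -2*¼ = -½)
h = -5 (h = (6 - 5)*(-5) = 1*(-5) = -5)
E(r(Q(-1, 0), -2))*49 + h = -½*49 - 5 = -49/2 - 5 = -59/2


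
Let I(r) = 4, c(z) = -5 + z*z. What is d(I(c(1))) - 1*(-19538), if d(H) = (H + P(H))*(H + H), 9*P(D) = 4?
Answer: 176162/9 ≈ 19574.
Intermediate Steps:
P(D) = 4/9 (P(D) = (⅑)*4 = 4/9)
c(z) = -5 + z²
d(H) = 2*H*(4/9 + H) (d(H) = (H + 4/9)*(H + H) = (4/9 + H)*(2*H) = 2*H*(4/9 + H))
d(I(c(1))) - 1*(-19538) = (2/9)*4*(4 + 9*4) - 1*(-19538) = (2/9)*4*(4 + 36) + 19538 = (2/9)*4*40 + 19538 = 320/9 + 19538 = 176162/9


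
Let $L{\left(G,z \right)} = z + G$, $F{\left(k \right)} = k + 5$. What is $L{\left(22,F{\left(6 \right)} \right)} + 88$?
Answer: $121$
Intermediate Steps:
$F{\left(k \right)} = 5 + k$
$L{\left(G,z \right)} = G + z$
$L{\left(22,F{\left(6 \right)} \right)} + 88 = \left(22 + \left(5 + 6\right)\right) + 88 = \left(22 + 11\right) + 88 = 33 + 88 = 121$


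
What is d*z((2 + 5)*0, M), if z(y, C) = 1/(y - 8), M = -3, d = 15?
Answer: -15/8 ≈ -1.8750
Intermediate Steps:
z(y, C) = 1/(-8 + y)
d*z((2 + 5)*0, M) = 15/(-8 + (2 + 5)*0) = 15/(-8 + 7*0) = 15/(-8 + 0) = 15/(-8) = 15*(-⅛) = -15/8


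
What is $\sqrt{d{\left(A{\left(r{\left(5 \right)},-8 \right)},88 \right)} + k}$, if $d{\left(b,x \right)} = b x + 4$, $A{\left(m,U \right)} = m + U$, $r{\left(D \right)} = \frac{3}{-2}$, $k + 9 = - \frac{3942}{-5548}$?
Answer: $\frac{i \sqrt{1213378}}{38} \approx 28.988 i$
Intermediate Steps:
$k = - \frac{315}{38}$ ($k = -9 - \frac{3942}{-5548} = -9 - - \frac{27}{38} = -9 + \frac{27}{38} = - \frac{315}{38} \approx -8.2895$)
$r{\left(D \right)} = - \frac{3}{2}$ ($r{\left(D \right)} = 3 \left(- \frac{1}{2}\right) = - \frac{3}{2}$)
$A{\left(m,U \right)} = U + m$
$d{\left(b,x \right)} = 4 + b x$
$\sqrt{d{\left(A{\left(r{\left(5 \right)},-8 \right)},88 \right)} + k} = \sqrt{\left(4 + \left(-8 - \frac{3}{2}\right) 88\right) - \frac{315}{38}} = \sqrt{\left(4 - 836\right) - \frac{315}{38}} = \sqrt{-832 - \frac{315}{38}} = \sqrt{- \frac{31931}{38}} = \frac{i \sqrt{1213378}}{38}$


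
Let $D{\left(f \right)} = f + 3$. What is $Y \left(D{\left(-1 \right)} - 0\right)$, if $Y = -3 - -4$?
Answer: $2$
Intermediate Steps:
$D{\left(f \right)} = 3 + f$
$Y = 1$ ($Y = -3 + 4 = 1$)
$Y \left(D{\left(-1 \right)} - 0\right) = 1 \left(\left(3 - 1\right) - 0\right) = 1 \left(2 + 0\right) = 1 \cdot 2 = 2$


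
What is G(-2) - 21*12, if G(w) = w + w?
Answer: -256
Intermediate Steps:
G(w) = 2*w
G(-2) - 21*12 = 2*(-2) - 21*12 = -4 - 252 = -256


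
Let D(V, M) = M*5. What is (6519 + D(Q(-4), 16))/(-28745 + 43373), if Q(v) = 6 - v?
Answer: 6599/14628 ≈ 0.45112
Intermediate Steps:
D(V, M) = 5*M
(6519 + D(Q(-4), 16))/(-28745 + 43373) = (6519 + 5*16)/(-28745 + 43373) = (6519 + 80)/14628 = 6599*(1/14628) = 6599/14628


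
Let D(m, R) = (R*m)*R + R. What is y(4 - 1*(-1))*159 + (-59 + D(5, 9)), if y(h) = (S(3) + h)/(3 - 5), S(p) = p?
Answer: -281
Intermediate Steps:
y(h) = -3/2 - h/2 (y(h) = (3 + h)/(3 - 5) = (3 + h)/(-2) = (3 + h)*(-½) = -3/2 - h/2)
D(m, R) = R + m*R² (D(m, R) = m*R² + R = R + m*R²)
y(4 - 1*(-1))*159 + (-59 + D(5, 9)) = (-3/2 - (4 - 1*(-1))/2)*159 + (-59 + 9*(1 + 9*5)) = (-3/2 - (4 + 1)/2)*159 + (-59 + 9*(1 + 45)) = (-3/2 - ½*5)*159 + (-59 + 9*46) = (-3/2 - 5/2)*159 + (-59 + 414) = -4*159 + 355 = -636 + 355 = -281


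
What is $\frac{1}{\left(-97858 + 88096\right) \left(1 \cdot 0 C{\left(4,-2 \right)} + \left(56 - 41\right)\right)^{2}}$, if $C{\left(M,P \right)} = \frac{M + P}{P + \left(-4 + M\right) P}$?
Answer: $- \frac{1}{2196450} \approx -4.5528 \cdot 10^{-7}$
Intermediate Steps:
$C{\left(M,P \right)} = \frac{M + P}{P + P \left(-4 + M\right)}$
$\frac{1}{\left(-97858 + 88096\right) \left(1 \cdot 0 C{\left(4,-2 \right)} + \left(56 - 41\right)\right)^{2}} = \frac{1}{\left(-97858 + 88096\right) \left(1 \cdot 0 \frac{4 - 2}{\left(-2\right) \left(-3 + 4\right)} + \left(56 - 41\right)\right)^{2}} = \frac{1}{\left(-9762\right) \left(0 \left(\left(- \frac{1}{2}\right) 1^{-1} \cdot 2\right) + \left(56 - 41\right)\right)^{2}} = - \frac{1}{9762 \left(0 \left(\left(- \frac{1}{2}\right) 1 \cdot 2\right) + 15\right)^{2}} = - \frac{1}{9762 \left(0 \left(-1\right) + 15\right)^{2}} = - \frac{1}{9762 \left(0 + 15\right)^{2}} = - \frac{1}{9762 \cdot 15^{2}} = - \frac{1}{9762 \cdot 225} = \left(- \frac{1}{9762}\right) \frac{1}{225} = - \frac{1}{2196450}$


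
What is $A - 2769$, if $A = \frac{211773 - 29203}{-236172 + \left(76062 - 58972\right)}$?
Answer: $- \frac{303410314}{109541} \approx -2769.8$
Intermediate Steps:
$A = - \frac{91285}{109541}$ ($A = \frac{182570}{-236172 + 17090} = \frac{182570}{-219082} = 182570 \left(- \frac{1}{219082}\right) = - \frac{91285}{109541} \approx -0.83334$)
$A - 2769 = - \frac{91285}{109541} - 2769 = - \frac{303410314}{109541}$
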